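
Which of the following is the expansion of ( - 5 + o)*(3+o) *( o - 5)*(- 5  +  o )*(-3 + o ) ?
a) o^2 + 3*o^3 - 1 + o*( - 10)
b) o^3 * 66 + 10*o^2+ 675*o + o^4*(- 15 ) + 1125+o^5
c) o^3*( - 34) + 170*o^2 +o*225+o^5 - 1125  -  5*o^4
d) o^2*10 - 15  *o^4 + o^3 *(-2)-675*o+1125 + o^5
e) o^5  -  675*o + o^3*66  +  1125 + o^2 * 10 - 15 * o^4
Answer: e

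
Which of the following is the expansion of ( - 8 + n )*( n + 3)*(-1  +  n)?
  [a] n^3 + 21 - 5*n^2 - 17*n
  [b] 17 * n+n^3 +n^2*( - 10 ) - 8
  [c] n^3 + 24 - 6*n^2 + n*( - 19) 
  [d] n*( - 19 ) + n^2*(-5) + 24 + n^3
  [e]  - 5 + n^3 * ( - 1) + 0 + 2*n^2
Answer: c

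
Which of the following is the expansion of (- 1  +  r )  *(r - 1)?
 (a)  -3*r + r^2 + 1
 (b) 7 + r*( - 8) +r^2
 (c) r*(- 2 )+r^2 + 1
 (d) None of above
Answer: c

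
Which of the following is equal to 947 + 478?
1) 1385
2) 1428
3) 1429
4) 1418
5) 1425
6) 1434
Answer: 5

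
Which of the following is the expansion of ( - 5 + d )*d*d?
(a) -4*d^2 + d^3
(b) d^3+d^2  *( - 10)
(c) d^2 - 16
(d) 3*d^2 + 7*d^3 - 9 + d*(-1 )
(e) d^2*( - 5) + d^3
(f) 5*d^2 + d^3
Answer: e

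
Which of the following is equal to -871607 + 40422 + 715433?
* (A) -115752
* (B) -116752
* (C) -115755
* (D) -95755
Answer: A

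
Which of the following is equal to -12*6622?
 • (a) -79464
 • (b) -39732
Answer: a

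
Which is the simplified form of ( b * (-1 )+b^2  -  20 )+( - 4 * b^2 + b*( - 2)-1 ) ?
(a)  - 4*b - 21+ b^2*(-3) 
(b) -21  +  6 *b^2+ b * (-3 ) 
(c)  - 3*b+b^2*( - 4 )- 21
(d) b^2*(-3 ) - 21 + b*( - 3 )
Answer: d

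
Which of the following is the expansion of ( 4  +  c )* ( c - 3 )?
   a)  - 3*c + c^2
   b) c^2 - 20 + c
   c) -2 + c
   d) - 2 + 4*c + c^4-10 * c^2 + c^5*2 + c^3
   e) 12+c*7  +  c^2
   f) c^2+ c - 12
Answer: f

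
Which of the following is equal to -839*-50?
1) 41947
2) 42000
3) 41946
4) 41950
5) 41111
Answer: 4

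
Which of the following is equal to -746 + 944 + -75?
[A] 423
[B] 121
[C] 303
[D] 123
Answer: D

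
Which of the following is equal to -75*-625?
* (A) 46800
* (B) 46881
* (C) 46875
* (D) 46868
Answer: C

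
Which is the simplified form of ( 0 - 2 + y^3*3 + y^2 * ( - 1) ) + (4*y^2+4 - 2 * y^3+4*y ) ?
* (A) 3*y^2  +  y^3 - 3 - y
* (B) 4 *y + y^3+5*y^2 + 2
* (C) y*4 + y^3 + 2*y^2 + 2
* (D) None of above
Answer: D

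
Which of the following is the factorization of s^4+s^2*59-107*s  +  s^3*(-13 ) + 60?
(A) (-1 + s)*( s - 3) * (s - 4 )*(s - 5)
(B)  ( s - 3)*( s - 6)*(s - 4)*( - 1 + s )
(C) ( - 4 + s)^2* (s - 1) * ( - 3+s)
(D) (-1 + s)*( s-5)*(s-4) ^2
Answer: A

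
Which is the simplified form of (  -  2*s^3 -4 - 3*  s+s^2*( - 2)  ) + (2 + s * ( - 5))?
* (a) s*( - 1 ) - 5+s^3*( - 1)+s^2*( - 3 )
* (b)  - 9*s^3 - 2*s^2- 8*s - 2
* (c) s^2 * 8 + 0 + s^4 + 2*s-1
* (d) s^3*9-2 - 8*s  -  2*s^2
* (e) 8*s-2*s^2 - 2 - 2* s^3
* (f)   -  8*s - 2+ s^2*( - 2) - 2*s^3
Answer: f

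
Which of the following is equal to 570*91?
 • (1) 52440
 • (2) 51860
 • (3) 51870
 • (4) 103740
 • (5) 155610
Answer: 3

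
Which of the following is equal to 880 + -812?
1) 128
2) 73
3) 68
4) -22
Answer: 3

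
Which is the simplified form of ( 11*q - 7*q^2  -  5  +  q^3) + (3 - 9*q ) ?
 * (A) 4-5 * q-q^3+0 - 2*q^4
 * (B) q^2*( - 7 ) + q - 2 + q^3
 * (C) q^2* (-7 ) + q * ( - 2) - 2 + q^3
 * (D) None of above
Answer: D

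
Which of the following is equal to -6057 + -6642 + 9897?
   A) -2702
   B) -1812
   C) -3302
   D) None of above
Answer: D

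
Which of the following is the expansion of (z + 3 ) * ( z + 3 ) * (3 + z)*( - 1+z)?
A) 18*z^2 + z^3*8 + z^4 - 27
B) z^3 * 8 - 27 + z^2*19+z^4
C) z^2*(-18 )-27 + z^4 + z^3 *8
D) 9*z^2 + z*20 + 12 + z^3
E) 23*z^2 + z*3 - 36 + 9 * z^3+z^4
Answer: A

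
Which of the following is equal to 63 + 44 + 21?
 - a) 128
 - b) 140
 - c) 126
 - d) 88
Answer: a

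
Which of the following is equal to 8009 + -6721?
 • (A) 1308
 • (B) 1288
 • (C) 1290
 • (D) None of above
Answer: B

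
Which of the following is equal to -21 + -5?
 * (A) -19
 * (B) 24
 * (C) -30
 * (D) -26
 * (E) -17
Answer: D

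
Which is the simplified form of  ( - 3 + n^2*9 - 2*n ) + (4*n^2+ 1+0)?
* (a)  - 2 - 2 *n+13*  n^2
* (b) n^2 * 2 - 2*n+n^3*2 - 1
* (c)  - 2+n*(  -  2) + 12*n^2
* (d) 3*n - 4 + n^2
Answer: a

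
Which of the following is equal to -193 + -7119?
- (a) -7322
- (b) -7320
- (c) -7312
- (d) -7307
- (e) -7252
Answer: c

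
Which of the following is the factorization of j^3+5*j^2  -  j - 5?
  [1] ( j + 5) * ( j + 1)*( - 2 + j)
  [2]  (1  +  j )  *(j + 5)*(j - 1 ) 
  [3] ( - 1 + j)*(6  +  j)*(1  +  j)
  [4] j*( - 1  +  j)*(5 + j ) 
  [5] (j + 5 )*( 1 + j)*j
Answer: 2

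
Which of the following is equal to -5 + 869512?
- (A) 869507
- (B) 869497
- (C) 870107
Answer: A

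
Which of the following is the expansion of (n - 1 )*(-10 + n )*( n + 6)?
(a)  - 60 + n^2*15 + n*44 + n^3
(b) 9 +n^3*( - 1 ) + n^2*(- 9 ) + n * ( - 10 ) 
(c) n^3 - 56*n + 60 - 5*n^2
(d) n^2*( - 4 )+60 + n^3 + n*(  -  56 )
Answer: c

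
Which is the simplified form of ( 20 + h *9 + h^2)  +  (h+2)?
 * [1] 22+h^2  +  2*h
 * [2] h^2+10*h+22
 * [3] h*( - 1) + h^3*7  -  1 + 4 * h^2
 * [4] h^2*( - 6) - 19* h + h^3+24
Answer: 2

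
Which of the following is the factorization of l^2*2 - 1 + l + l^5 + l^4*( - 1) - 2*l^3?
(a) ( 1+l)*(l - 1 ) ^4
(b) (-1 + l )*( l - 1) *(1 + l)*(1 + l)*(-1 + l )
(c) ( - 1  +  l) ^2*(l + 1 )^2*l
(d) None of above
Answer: b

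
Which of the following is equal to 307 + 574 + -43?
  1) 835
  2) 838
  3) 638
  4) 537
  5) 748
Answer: 2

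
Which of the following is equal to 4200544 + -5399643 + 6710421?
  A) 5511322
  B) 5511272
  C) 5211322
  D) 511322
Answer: A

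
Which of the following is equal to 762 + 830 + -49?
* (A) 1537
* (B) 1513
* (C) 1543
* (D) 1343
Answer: C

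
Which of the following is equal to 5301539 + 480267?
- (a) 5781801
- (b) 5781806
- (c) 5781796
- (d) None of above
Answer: b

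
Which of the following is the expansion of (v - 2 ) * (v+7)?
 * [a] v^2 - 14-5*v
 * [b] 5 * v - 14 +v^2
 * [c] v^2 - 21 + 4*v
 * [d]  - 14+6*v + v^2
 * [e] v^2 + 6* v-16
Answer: b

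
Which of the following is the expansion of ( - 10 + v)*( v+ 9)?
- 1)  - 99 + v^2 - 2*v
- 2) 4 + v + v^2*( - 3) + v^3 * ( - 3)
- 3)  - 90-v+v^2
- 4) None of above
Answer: 3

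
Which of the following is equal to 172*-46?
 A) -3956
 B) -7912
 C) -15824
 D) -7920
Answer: B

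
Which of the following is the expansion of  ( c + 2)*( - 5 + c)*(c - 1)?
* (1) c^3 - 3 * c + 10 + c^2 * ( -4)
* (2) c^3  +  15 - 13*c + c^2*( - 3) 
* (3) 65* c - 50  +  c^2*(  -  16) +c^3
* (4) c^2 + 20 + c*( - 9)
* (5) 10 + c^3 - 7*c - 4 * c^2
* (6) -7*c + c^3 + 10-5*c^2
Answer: 5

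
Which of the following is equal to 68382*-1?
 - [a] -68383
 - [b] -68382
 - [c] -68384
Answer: b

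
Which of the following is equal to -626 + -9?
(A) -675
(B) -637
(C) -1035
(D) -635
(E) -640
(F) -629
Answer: D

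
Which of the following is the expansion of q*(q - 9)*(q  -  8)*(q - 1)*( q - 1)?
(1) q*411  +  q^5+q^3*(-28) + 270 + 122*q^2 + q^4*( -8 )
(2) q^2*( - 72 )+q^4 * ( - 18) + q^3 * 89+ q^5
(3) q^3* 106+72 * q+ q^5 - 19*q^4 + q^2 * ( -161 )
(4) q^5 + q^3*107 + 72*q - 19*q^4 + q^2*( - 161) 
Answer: 4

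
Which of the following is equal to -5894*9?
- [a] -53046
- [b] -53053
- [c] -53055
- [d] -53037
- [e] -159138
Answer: a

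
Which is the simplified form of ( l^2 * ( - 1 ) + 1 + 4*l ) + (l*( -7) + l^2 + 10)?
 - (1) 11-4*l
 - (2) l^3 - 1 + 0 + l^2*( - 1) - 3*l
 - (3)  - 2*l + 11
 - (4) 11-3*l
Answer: 4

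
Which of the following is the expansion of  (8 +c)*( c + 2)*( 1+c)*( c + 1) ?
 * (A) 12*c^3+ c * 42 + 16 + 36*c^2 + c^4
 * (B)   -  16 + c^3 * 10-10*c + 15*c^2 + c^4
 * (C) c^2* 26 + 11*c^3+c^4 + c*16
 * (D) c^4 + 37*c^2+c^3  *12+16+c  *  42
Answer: D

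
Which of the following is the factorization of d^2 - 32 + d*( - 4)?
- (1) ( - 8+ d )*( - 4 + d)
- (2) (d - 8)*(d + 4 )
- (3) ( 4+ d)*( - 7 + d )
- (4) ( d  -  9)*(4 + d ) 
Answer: 2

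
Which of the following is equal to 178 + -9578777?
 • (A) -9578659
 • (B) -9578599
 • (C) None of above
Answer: B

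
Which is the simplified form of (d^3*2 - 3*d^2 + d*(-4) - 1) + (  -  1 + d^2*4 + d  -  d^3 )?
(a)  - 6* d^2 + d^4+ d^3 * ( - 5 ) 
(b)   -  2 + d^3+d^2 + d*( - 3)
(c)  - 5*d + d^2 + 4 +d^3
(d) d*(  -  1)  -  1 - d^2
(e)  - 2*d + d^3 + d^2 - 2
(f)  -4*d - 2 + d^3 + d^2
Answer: b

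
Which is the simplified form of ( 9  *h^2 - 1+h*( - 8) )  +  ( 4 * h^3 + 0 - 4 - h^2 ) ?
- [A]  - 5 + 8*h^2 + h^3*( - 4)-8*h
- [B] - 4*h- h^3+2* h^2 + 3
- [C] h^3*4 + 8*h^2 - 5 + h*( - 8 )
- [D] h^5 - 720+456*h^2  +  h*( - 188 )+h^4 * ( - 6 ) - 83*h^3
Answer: C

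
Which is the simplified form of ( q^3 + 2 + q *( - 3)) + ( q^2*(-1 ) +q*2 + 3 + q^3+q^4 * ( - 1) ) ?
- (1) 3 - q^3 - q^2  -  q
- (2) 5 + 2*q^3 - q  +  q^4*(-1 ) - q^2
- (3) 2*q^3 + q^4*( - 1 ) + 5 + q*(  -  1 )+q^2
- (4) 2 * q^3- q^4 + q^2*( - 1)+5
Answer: 2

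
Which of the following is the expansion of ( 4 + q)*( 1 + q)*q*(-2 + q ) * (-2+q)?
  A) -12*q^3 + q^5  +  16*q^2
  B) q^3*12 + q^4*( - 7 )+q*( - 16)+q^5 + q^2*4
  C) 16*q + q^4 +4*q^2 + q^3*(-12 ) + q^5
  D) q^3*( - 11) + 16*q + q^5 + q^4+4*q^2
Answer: C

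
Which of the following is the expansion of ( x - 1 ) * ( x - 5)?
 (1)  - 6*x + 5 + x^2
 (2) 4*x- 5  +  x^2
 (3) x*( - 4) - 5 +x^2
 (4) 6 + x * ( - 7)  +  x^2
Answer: 1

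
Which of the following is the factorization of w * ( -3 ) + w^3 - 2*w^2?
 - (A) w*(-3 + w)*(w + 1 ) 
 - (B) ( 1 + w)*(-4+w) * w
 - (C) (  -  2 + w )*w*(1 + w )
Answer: A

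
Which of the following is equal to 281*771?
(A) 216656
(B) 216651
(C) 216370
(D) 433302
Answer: B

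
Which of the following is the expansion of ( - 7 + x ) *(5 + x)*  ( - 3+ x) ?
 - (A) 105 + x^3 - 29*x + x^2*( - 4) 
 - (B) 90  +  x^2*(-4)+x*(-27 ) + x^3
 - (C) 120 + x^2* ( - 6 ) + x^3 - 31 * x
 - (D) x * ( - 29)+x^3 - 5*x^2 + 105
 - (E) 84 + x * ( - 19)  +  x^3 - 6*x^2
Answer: D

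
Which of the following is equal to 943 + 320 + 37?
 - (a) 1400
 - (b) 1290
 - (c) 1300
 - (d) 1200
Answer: c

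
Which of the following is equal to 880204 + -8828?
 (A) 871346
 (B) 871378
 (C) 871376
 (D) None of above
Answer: C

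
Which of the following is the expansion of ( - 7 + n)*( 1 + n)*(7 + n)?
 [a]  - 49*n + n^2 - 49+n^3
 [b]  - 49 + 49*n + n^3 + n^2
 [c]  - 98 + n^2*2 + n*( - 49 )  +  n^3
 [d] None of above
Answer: a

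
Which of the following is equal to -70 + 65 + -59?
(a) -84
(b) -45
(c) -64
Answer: c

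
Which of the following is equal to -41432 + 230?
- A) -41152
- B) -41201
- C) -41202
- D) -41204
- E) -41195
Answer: C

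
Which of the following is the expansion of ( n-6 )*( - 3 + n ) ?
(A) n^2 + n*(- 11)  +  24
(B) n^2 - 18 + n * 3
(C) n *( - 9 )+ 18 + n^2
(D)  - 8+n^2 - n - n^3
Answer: C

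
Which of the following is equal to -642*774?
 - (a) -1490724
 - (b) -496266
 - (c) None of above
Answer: c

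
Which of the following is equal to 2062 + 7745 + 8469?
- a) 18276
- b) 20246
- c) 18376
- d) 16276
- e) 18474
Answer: a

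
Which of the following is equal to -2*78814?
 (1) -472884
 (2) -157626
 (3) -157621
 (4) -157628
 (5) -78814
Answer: 4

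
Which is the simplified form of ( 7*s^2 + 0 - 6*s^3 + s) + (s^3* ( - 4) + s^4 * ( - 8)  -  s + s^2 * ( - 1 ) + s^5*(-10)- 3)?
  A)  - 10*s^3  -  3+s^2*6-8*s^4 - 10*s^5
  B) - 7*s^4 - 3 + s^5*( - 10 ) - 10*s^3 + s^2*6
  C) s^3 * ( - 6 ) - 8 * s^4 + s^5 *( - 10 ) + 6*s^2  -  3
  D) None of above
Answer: A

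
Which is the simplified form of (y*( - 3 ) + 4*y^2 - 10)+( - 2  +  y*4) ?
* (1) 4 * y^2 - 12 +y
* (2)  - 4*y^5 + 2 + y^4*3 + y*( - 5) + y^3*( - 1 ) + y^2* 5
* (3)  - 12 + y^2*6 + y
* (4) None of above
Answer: 1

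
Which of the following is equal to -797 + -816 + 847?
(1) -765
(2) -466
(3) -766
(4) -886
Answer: 3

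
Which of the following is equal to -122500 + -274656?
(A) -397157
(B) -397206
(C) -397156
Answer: C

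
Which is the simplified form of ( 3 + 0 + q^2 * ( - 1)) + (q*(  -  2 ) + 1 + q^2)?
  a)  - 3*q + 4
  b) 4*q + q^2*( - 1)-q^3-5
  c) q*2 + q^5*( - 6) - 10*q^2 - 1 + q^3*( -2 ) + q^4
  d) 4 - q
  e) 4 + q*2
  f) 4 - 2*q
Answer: f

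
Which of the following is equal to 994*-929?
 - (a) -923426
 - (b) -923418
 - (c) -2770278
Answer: a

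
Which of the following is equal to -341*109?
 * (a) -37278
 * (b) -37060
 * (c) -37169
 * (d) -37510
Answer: c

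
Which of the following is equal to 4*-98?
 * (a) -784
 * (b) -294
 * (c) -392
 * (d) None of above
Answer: c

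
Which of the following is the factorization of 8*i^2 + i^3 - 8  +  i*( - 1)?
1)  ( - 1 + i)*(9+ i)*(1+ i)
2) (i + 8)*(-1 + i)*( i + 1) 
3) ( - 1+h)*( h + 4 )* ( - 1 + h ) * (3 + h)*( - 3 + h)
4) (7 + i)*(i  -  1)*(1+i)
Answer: 2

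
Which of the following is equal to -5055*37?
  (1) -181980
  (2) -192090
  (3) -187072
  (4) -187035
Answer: 4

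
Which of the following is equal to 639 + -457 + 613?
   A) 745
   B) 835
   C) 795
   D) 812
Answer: C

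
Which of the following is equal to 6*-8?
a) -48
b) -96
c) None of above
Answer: a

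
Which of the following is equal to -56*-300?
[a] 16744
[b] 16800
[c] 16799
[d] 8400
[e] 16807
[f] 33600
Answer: b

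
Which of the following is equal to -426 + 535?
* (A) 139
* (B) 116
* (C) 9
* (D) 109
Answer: D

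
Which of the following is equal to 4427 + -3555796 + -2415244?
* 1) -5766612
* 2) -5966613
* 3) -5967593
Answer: 2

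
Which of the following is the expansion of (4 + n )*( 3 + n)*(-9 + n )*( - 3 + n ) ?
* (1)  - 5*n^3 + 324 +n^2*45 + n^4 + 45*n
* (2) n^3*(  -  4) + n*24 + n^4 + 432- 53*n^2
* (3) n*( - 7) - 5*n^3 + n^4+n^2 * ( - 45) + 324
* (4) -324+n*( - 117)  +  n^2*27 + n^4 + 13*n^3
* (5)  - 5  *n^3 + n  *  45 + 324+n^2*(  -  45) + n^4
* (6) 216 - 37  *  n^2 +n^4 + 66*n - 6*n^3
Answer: 5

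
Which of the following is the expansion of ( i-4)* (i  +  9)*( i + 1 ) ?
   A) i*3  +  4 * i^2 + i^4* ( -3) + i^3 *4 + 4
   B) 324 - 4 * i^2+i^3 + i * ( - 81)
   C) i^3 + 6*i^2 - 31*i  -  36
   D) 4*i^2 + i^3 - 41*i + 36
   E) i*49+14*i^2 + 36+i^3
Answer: C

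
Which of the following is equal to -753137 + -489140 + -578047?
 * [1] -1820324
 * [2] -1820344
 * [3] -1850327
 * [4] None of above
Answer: 1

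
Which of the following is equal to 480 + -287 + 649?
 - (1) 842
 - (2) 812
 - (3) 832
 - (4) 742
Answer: 1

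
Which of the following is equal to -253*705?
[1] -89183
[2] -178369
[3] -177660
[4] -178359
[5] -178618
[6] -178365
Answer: 6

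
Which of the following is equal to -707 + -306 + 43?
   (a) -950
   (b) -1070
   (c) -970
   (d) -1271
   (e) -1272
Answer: c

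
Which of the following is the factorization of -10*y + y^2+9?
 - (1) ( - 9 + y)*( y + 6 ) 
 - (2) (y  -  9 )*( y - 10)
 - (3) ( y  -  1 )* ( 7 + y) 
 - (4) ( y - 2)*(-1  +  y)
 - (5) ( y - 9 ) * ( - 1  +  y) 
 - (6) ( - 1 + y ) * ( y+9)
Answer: 5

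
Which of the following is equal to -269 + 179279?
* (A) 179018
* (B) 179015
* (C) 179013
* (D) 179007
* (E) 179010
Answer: E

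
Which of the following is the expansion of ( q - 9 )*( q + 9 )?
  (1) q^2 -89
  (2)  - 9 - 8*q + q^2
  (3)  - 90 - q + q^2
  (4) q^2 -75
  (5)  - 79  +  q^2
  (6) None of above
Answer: 6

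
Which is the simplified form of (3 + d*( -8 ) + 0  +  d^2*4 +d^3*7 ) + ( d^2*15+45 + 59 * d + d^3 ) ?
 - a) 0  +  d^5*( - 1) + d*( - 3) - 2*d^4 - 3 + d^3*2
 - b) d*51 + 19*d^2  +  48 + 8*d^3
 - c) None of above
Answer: b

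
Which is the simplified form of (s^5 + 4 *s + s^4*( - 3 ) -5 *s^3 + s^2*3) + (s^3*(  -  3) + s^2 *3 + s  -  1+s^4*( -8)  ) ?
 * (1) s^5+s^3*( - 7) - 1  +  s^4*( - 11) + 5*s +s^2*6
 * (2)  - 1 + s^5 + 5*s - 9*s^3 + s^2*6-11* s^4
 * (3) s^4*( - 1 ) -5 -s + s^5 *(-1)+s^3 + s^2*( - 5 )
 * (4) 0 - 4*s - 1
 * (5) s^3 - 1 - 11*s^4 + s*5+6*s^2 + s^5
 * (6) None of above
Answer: 6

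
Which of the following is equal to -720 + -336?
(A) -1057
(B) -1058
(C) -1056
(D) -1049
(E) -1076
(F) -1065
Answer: C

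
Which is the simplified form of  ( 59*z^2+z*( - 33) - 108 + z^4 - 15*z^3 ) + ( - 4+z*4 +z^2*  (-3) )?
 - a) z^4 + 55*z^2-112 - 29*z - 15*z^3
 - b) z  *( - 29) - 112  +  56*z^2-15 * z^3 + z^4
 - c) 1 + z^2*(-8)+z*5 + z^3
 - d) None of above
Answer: b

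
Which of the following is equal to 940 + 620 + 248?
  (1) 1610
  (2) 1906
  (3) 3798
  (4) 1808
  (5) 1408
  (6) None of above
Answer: 4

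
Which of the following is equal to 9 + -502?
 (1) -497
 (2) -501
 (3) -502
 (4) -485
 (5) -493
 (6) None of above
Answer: 5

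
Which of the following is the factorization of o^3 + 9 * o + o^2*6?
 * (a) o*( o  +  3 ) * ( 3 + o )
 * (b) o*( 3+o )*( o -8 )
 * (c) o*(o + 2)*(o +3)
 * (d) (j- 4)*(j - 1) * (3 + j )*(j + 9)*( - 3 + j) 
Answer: a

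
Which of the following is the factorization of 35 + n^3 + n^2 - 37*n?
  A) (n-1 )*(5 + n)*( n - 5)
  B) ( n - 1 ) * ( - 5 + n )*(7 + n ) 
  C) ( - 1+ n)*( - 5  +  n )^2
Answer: B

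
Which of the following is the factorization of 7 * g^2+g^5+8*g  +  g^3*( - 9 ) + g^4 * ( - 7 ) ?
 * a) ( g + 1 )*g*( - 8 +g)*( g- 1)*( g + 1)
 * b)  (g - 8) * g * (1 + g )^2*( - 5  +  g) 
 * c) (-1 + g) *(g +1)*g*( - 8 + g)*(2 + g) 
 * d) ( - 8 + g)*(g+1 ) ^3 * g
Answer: a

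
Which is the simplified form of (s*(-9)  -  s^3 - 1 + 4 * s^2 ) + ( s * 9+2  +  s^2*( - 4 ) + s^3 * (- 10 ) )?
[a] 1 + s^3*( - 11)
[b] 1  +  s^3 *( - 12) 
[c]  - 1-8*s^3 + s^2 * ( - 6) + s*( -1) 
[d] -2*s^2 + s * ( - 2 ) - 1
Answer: a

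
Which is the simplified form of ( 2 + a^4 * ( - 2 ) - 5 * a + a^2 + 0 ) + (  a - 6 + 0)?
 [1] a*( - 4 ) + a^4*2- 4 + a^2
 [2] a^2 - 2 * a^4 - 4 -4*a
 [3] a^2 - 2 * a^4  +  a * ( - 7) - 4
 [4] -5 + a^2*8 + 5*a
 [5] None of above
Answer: 2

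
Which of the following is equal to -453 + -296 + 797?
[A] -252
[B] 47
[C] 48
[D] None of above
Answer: C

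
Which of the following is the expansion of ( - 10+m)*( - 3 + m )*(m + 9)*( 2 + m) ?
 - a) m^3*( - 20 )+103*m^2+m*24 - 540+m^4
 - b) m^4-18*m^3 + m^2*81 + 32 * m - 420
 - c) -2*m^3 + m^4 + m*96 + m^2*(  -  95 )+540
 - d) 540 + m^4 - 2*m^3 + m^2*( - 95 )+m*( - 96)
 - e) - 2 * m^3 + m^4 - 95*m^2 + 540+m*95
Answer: c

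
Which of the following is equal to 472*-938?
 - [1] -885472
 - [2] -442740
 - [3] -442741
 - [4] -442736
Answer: 4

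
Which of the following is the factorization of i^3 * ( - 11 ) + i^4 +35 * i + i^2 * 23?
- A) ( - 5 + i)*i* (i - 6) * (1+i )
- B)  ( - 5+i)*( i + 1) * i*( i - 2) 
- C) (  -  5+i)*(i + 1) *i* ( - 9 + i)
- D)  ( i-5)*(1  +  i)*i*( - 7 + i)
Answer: D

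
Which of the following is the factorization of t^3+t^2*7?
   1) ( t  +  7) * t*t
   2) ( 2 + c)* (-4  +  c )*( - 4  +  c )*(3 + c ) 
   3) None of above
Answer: 1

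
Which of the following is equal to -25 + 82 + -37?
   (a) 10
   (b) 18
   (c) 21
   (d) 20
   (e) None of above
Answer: d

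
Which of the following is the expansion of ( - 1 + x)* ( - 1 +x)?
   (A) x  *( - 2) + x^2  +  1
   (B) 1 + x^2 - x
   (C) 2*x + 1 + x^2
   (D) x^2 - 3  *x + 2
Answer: A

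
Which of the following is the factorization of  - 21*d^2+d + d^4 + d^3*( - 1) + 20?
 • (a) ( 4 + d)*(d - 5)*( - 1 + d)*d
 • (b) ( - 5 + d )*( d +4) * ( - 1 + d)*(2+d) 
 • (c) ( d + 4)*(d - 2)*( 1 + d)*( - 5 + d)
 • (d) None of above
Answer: d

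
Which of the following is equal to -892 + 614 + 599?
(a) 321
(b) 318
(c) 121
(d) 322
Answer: a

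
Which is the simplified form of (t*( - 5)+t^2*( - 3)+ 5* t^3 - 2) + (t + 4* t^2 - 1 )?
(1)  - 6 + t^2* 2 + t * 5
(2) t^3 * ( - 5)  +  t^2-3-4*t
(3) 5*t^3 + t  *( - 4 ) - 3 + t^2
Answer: 3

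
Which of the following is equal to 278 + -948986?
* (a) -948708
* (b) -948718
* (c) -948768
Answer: a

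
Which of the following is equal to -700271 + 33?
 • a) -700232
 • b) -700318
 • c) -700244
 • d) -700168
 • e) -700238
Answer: e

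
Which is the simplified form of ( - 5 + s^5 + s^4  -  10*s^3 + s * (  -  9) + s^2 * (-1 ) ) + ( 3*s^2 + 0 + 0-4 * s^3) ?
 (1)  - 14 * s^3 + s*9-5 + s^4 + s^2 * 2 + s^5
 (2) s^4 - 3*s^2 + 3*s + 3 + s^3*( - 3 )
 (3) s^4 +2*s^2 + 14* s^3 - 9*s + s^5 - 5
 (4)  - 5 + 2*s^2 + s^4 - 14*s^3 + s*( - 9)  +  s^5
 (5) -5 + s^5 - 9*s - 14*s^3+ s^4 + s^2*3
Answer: 4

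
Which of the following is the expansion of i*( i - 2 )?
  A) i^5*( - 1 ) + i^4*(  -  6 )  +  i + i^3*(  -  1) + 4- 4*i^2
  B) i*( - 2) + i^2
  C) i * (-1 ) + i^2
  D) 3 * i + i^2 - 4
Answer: B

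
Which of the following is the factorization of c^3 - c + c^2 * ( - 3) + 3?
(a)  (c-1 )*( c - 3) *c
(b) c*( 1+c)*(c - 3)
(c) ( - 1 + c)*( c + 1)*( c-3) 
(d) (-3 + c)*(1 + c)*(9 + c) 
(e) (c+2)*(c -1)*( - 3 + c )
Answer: c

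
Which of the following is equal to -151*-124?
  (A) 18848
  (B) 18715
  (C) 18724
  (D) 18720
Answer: C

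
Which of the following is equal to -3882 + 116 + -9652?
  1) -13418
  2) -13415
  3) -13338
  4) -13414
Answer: 1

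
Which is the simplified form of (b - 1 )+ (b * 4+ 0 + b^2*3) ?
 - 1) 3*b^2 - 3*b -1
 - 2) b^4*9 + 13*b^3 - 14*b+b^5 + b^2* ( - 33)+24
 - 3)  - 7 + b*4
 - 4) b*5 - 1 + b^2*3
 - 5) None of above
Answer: 4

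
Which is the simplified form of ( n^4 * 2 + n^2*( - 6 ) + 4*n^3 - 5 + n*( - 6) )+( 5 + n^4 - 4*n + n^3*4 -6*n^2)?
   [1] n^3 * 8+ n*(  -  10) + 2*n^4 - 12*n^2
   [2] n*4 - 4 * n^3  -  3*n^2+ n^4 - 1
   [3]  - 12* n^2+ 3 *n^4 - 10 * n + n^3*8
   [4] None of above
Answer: 3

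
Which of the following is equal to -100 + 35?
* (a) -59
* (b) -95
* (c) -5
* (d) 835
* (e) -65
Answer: e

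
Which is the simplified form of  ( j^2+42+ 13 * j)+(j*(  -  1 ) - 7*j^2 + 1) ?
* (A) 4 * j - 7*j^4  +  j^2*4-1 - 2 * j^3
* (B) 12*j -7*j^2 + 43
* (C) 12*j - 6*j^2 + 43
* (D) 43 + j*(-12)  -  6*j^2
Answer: C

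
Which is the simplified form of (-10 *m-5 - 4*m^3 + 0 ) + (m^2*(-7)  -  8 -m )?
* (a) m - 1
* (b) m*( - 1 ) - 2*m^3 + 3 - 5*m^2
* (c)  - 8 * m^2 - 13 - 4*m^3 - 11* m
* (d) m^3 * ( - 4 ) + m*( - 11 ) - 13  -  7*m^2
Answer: d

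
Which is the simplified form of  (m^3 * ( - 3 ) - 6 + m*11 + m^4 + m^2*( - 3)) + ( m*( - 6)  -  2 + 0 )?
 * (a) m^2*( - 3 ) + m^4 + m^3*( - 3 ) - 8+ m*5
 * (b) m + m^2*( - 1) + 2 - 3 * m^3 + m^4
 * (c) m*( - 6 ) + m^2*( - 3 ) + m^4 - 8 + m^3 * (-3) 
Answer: a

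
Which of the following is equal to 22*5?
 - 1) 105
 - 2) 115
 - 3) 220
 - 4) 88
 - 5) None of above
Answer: 5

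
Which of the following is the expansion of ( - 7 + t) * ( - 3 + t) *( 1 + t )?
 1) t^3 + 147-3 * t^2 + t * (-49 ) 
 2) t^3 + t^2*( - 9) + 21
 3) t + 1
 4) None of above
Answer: 4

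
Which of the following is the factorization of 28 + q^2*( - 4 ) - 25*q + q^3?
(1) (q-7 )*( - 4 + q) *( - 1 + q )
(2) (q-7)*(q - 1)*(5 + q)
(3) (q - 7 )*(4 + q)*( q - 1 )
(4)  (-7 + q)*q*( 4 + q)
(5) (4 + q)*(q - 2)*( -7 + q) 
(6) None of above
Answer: 3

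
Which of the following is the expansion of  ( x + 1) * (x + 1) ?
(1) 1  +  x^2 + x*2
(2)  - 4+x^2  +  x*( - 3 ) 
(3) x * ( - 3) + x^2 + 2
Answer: 1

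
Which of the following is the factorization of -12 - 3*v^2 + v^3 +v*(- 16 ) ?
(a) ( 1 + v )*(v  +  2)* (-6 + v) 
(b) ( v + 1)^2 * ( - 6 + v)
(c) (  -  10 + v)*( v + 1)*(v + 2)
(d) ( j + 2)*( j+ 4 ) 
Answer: a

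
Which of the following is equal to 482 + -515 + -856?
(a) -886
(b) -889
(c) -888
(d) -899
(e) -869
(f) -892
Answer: b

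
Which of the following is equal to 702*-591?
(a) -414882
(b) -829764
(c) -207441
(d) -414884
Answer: a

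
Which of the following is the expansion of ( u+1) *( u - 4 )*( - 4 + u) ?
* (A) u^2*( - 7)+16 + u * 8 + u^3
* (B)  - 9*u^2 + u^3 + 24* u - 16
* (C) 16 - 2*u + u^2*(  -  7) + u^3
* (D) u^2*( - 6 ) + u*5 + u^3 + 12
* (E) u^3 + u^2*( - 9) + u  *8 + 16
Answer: A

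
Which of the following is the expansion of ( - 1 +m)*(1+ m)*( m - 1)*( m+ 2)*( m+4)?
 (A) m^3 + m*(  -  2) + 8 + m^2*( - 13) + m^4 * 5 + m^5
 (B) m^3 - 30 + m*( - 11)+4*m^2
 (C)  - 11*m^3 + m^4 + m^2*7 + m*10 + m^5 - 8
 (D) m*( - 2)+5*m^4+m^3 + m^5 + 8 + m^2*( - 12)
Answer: A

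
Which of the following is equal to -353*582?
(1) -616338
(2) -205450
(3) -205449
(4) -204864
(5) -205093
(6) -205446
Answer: 6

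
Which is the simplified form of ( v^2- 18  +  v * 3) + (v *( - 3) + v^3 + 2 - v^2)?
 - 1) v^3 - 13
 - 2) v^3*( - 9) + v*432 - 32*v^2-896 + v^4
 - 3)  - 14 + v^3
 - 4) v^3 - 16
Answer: 4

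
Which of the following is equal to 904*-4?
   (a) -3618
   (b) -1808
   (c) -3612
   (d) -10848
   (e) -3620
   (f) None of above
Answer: f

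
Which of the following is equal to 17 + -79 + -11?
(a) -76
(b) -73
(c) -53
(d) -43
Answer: b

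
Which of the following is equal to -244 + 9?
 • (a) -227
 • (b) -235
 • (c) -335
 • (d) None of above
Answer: b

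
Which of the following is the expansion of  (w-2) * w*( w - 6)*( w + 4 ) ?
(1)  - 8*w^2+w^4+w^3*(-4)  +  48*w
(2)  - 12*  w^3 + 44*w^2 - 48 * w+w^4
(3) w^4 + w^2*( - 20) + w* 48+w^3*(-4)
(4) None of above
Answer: 3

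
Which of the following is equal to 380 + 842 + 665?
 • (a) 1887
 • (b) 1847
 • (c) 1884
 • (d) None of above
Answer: a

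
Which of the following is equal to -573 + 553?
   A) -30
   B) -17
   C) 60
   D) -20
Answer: D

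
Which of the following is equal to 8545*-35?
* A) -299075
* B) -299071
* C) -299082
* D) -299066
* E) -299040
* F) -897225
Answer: A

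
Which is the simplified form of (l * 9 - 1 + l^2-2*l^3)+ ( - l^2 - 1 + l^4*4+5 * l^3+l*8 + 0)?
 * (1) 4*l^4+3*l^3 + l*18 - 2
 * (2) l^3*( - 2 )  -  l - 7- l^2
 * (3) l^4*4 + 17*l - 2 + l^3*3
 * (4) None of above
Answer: 3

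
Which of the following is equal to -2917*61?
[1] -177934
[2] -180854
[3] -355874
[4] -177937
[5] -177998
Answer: 4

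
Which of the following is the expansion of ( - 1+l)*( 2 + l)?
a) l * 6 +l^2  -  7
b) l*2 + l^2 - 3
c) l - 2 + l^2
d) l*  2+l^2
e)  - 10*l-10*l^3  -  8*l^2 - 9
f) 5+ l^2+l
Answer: c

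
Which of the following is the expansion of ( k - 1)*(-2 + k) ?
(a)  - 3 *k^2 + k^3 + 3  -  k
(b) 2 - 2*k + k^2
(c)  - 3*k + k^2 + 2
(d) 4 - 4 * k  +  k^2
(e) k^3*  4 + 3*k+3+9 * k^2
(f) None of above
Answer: c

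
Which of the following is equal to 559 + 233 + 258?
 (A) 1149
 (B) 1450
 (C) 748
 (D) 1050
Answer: D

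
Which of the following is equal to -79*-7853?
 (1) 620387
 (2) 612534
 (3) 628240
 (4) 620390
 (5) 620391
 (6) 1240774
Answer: 1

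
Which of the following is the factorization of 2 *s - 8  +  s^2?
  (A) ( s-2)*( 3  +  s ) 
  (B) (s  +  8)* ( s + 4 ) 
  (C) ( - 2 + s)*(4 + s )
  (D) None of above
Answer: C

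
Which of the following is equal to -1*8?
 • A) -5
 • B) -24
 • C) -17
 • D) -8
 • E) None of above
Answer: D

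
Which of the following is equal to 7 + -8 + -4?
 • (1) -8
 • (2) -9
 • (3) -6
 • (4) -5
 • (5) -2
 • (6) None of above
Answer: 4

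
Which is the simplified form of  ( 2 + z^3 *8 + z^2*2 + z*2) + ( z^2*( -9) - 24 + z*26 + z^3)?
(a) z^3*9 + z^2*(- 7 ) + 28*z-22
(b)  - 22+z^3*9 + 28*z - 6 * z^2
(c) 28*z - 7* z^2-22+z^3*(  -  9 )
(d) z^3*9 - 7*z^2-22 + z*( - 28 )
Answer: a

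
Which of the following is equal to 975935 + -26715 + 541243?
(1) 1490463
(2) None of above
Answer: 1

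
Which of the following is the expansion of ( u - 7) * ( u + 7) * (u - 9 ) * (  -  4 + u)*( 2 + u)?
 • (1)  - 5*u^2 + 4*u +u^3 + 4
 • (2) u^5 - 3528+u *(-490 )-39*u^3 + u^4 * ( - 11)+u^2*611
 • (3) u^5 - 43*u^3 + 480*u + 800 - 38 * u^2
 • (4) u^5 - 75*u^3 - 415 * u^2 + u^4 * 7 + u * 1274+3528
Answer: 2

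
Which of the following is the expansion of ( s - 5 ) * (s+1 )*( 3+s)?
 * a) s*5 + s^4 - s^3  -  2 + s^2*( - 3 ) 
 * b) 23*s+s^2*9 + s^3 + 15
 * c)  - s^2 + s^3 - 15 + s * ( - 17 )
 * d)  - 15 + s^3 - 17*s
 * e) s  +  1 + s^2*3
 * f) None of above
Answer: c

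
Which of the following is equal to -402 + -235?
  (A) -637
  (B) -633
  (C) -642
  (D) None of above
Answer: A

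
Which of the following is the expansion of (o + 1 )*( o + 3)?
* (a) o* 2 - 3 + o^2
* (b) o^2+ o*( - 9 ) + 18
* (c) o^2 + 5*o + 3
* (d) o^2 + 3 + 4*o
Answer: d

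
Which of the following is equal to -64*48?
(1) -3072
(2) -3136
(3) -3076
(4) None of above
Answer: 1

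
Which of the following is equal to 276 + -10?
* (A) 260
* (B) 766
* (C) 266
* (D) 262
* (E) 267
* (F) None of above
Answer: C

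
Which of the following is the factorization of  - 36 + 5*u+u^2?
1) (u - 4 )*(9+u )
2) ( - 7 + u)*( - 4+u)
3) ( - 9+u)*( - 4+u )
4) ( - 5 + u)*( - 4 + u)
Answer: 1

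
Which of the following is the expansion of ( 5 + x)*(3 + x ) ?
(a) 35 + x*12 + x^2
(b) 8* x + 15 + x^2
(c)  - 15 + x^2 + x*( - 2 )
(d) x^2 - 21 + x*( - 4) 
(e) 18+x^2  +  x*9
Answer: b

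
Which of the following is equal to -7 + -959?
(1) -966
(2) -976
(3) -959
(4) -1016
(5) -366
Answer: 1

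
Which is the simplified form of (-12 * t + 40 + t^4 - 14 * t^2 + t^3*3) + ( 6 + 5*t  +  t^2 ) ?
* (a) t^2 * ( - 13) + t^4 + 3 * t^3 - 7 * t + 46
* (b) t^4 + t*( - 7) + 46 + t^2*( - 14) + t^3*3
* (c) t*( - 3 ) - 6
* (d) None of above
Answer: a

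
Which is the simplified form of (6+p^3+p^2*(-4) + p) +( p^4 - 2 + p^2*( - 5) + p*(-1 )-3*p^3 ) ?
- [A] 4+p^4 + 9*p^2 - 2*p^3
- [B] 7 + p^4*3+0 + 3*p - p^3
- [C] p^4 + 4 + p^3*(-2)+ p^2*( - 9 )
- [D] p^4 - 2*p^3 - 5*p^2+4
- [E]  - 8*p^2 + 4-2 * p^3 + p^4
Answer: C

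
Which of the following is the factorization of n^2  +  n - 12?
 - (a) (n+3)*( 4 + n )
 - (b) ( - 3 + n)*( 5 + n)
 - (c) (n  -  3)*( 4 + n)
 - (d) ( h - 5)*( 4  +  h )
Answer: c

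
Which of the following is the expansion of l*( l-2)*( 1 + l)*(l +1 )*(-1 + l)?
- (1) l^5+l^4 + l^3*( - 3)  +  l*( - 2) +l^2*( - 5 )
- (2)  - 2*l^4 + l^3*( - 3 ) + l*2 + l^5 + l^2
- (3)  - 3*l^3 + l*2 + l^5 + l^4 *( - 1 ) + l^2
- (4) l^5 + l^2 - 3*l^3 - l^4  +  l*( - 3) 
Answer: 3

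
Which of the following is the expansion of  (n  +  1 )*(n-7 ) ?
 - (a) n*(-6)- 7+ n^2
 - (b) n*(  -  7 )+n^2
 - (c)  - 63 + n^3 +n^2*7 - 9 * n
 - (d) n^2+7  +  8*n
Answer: a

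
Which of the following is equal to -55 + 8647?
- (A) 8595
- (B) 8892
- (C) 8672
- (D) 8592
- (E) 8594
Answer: D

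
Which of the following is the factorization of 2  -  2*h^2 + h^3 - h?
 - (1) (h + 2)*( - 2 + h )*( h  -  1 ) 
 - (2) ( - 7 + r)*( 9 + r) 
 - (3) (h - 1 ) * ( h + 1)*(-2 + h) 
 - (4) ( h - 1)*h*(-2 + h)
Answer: 3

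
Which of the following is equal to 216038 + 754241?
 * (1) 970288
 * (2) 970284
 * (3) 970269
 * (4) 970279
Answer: 4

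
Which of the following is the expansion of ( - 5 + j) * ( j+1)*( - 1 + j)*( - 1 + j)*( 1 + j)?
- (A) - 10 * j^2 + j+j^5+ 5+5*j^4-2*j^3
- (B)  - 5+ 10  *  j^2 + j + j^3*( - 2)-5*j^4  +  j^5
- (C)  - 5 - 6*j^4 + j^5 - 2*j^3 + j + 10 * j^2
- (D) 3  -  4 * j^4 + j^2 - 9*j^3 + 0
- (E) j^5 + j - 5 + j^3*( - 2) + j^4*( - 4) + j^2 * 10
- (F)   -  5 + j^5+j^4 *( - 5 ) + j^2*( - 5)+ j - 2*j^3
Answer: B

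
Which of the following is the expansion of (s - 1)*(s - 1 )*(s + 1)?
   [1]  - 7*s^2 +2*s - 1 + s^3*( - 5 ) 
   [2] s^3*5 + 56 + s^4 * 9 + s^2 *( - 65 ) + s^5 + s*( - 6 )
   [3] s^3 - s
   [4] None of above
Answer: 4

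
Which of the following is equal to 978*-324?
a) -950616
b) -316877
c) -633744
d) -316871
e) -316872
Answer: e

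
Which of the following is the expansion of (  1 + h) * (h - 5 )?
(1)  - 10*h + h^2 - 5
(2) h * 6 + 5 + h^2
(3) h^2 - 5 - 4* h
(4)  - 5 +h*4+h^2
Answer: 3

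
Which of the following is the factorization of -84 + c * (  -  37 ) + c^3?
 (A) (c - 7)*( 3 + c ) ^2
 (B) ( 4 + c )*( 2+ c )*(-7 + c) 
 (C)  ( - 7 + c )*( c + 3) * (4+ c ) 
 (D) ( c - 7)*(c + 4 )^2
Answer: C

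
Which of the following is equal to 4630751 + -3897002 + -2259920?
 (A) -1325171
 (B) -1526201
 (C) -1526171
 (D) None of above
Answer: C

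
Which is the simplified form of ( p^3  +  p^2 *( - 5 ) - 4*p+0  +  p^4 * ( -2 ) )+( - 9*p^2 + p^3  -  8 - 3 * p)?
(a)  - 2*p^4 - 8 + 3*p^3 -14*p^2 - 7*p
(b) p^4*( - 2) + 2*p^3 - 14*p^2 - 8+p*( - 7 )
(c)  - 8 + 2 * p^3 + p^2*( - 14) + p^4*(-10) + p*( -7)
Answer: b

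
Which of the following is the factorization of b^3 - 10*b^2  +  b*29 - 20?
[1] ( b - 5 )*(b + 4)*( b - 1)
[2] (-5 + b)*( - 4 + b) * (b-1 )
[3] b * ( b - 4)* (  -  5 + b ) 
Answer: 2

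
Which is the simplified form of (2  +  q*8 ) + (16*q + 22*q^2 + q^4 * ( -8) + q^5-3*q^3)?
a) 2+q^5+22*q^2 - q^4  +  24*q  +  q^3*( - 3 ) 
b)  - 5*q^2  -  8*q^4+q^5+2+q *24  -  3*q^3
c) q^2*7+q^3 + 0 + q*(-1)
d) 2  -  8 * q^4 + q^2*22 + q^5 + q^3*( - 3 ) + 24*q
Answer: d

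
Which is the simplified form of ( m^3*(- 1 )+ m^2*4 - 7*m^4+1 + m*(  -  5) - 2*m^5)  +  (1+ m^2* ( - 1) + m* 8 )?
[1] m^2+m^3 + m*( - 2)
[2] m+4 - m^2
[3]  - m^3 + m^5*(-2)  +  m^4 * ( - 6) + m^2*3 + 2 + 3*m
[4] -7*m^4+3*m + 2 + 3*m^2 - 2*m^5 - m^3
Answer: 4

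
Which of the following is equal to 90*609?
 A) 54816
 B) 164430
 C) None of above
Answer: C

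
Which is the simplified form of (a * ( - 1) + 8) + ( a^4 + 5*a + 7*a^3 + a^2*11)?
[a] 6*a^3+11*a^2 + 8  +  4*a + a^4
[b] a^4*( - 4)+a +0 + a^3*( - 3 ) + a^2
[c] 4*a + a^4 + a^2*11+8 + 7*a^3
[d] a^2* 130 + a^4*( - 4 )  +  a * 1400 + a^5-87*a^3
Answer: c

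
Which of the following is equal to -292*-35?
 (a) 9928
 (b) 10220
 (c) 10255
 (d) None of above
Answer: b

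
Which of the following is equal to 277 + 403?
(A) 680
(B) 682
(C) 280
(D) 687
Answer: A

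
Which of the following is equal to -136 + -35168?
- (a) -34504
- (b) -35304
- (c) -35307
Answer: b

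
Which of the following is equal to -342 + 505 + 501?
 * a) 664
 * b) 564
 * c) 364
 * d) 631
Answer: a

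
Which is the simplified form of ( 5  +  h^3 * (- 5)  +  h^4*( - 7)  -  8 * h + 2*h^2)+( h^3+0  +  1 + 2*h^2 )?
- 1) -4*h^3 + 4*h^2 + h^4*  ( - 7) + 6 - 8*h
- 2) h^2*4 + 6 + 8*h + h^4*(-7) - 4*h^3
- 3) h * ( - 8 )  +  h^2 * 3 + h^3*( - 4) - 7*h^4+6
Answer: 1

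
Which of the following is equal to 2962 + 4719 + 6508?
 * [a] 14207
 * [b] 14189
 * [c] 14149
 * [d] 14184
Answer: b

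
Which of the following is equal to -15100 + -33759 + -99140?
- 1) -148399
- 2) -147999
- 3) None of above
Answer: 2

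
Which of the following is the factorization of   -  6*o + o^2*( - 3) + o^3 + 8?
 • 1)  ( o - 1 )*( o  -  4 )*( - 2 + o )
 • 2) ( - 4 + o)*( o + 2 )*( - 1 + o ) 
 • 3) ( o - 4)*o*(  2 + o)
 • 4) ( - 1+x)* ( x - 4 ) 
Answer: 2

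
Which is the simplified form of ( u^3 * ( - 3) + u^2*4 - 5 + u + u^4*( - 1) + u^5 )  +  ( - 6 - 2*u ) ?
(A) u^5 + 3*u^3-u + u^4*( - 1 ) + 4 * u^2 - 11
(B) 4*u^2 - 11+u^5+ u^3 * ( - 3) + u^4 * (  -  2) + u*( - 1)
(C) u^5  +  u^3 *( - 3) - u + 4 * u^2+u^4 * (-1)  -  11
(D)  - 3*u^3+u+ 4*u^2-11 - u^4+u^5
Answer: C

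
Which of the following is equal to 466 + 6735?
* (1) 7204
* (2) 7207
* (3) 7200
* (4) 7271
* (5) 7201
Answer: 5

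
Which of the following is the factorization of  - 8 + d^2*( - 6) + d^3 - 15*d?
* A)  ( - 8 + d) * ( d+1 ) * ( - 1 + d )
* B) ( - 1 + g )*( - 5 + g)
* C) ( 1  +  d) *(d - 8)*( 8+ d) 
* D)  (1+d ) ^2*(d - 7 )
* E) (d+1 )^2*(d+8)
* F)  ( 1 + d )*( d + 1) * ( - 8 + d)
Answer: F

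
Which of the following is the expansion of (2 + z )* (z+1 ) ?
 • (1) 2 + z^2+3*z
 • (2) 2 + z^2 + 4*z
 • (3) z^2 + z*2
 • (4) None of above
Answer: 1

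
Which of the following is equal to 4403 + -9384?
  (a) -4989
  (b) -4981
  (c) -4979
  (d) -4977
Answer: b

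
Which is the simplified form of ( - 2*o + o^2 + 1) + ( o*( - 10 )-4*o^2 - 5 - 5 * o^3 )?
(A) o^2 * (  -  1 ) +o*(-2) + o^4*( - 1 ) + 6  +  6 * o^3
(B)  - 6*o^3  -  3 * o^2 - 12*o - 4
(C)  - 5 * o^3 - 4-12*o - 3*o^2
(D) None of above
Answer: C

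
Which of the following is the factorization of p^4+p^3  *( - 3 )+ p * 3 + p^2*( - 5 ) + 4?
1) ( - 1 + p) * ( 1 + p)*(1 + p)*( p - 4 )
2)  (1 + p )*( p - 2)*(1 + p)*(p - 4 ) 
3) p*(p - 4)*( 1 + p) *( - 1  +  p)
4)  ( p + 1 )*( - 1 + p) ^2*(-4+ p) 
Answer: 1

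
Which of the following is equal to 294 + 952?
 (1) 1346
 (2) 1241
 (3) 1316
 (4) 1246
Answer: 4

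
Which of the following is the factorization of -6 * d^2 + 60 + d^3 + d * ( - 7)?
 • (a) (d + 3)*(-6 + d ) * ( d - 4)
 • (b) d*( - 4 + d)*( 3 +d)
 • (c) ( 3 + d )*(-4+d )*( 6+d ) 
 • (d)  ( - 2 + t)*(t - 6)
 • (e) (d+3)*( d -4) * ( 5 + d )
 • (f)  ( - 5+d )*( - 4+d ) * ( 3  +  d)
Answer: f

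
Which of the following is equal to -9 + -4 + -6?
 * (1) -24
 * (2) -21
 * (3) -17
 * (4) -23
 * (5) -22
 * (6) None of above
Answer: 6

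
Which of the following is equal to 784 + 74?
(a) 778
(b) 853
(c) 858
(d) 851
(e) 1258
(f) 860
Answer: c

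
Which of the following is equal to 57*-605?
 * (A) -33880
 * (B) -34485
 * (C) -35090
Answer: B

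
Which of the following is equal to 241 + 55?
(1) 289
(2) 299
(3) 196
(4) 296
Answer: 4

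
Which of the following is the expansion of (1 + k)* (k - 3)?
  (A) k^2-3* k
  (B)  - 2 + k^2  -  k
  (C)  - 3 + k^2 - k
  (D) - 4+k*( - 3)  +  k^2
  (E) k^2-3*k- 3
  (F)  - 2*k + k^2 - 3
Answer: F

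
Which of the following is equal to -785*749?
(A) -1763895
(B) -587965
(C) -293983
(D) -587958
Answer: B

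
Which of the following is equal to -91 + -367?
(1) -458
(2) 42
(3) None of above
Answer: 1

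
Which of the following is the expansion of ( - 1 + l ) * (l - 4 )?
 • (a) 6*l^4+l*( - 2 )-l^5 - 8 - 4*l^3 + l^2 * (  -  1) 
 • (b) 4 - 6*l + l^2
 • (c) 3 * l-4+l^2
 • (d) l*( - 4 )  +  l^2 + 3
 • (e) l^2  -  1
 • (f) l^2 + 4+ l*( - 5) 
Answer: f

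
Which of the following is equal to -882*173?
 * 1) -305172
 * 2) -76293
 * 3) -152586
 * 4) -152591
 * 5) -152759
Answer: 3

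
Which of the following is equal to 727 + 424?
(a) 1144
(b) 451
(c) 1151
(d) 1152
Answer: c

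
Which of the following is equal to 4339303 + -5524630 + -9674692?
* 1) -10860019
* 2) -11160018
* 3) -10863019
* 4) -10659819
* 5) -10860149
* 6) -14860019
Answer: 1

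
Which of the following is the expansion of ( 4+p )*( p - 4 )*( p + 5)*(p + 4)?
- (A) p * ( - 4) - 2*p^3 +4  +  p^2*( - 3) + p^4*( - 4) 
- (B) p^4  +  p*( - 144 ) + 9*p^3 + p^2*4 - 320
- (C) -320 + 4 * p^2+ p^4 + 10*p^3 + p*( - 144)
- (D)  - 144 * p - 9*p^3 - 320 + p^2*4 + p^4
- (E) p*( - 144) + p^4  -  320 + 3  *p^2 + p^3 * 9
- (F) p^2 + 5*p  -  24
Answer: B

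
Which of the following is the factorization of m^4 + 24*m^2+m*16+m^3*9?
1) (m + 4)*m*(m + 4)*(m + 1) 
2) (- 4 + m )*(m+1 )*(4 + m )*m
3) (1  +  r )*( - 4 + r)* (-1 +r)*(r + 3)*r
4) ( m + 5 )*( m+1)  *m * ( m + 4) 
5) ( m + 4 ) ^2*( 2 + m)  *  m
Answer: 1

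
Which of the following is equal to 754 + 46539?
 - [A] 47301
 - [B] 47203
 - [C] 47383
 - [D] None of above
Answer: D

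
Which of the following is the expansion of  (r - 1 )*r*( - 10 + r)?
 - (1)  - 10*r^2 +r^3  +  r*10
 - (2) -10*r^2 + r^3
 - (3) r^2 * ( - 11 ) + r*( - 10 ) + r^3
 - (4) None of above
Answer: 4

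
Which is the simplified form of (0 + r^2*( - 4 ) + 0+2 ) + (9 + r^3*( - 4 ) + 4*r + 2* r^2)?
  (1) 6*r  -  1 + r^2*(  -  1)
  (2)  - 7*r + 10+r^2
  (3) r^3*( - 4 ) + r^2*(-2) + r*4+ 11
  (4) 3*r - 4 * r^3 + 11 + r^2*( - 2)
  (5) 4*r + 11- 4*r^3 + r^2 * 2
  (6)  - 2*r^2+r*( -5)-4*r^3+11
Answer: 3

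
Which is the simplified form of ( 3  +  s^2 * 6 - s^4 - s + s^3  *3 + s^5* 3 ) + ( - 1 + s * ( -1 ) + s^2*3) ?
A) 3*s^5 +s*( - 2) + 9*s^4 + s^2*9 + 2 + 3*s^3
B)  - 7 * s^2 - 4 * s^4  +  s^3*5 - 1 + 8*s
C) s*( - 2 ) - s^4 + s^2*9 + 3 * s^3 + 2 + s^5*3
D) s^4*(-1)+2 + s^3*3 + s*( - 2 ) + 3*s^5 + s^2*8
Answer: C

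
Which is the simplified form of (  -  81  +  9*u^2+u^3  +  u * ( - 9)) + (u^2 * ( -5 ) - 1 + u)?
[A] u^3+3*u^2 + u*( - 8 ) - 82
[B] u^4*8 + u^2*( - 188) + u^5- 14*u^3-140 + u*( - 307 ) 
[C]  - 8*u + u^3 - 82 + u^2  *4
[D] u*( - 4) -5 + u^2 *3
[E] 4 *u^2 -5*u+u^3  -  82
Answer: C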